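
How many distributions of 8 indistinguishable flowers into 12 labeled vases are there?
C(8+12-1, 12-1) = C(19, 11) = 75582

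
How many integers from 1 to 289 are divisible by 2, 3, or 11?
⌊289/2⌋+⌊289/3⌋+⌊289/11⌋ - ⌊289/6⌋-⌊289/22⌋-⌊289/33⌋ + ⌊289/66⌋ = 144+96+26 - 48-13-8 + 4 = 201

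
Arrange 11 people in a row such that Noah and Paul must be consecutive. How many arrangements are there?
Treat the 2 as one block: (11-2+1)! × 2! = 3628800 × 2 = 7257600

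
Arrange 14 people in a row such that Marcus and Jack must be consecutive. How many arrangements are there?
Treat the 2 as one block: (14-2+1)! × 2! = 6227020800 × 2 = 12454041600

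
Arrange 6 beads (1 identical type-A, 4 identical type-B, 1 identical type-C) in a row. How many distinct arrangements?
6! / (1! × 4! × 1!) = 30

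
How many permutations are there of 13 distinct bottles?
13! = 6227020800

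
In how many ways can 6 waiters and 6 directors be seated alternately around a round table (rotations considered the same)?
Fix one of the waiters: (6-1)! ways for the remaining waiters, × 6! ways for the directors = 120 × 720 = 86400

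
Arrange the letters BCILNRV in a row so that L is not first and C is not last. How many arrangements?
By inclusion-exclusion: 7! - 2×(7-1)! + (7-2)! = 5040 - 1440 + 120 = 3720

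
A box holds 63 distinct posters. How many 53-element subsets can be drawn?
C(63,53) = 63!/(53!×10!) = 127805525001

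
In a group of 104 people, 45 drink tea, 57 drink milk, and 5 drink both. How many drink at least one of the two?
|A∪B| = |A| + |B| - |A∩B| = 45 + 57 - 5 = 97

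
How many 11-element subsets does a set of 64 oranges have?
C(64,11) = 64!/(11!×53!) = 743595781824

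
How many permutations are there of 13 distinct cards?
13! = 6227020800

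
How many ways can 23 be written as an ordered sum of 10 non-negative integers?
C(23+10-1, 10-1) = C(32, 9) = 28048800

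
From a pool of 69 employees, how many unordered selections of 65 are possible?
C(69,65) = 69!/(65!×4!) = 864501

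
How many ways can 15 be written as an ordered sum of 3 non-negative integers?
C(15+3-1, 3-1) = C(17, 2) = 136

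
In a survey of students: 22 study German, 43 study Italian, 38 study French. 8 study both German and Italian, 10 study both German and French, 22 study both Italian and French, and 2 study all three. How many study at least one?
|A∪B∪C| = 22+43+38-8-10-22+2 = 65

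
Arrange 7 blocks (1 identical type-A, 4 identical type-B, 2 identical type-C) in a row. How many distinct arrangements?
7! / (1! × 4! × 2!) = 105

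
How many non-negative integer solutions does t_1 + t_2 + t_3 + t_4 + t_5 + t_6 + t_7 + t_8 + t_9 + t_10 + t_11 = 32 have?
C(32+11-1, 11-1) = C(42, 10) = 1471442973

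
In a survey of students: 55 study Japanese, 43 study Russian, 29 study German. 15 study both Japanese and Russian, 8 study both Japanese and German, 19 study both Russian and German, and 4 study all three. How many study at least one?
|A∪B∪C| = 55+43+29-15-8-19+4 = 89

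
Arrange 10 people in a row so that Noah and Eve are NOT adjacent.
Total - adjacent = 10! - (10-1)!×2 = 3628800 - 725760 = 2903040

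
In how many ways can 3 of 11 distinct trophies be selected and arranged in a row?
P(11,3) = 11!/(11-3)! = 990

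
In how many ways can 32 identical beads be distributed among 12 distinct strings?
C(32+12-1, 12-1) = C(43, 11) = 5752004349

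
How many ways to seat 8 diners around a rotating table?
Circular: fix one position, arrange the rest. (8-1)! = 5040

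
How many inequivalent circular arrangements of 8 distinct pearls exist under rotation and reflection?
(8-1)!/2 = 5040/2 = 2520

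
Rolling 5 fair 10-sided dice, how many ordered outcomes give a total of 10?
Coefficient of x^10 in (x + x² + ... + x^10)^5. By inclusion-exclusion on dice exceeding 10: Σ_j (-1)^j C(5,j)·C(10-1-10j, 4) = C(5,0)·C(9,4) = 1·126 = 126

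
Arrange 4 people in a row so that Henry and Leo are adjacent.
Treat as block: (4-1)! × 2! = 6 × 2 = 12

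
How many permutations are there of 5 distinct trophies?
5! = 120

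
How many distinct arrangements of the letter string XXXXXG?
6! / (5! × 1!) = 6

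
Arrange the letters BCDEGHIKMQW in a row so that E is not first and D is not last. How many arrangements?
By inclusion-exclusion: 11! - 2×(11-1)! + (11-2)! = 39916800 - 7257600 + 362880 = 33022080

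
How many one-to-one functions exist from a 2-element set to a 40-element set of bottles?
P(40,2) = 40!/(40-2)! = 1560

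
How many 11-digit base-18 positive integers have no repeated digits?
First digit: 17 choices (nonzero). Then descending: 17 × 17 × 16 × 15 × 14 × 13 × 12 × 11 × 10 × 9 × 8 = 1199739340800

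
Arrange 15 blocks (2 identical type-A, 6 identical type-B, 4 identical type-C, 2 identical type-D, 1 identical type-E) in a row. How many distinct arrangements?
15! / (2! × 6! × 4! × 2! × 1!) = 18918900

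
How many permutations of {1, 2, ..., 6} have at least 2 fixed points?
Exactly j fixed points: C(6,j)·!(6-j); sum over j ≥ 2 (derangement numbers via !m = (m-1)·(!(m-1) + !(m-2)): !0..!4 = 1, 0, 1, 2, 9). Σ_{j=2}^{6} C(6,j)·!(6-j) = C(6,2)·!4 + C(6,3)·!3 + C(6,4)·!2 + C(6,5)·!1 + C(6,6)·!0 = 15·9 + 20·2 + 15·1 + 6·0 + 1·1 = 191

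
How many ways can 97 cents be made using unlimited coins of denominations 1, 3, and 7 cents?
Coefficient of x^97 in 1/(1-x^1) · 1/(1-x^3) · 1/(1-x^7). Case on j = number of 7-cent coins (j = 0..13); remainder r = 97 - 7j is made from {1,3} in ⌊r/3⌋+1 ways. r = 97, 90, 83, 76, 69, 62, 55, 48, 41, 34, 27, 20, 13, 6 → 33 + 31 + 28 + 26 + 24 + 21 + 19 + 17 + 14 + 12 + 10 + 7 + 5 + 3 = 250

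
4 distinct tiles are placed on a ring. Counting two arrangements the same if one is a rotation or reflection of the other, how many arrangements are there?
(4-1)!/2 = 6/2 = 3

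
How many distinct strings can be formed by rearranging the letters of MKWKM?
5! / (1! × 2! × 2!) = 30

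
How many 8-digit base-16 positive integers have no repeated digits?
First digit: 15 choices (nonzero). Then descending: 15 × 15 × 14 × 13 × 12 × 11 × 10 × 9 = 486486000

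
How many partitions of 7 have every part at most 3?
Let r_j(i) = number of partitions of i into parts ≤ j, for i = 0..7. r_1(i) = 1 for all i; r_j(i) = r_{j-1}(i) + r_j(i-j). Rows j = 2..3: ≤2: 1 1 2 2 3 3 4 4; ≤3: 1 1 2 3 4 5 7 8. r_3(7) = 8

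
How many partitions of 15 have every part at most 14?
Let r_j(i) = number of partitions of i into parts ≤ j, for i = 0..15. r_1(i) = 1 for all i; r_j(i) = r_{j-1}(i) + r_j(i-j). Rows j = 2..14: ≤2: 1 1 2 2 3 3 4 4 5 5 6 6 7 7 8 8; ≤3: 1 1 2 3 4 5 7 8 10 12 14 16 19 21 24 27; ≤4: 1 1 2 3 5 6 9 11 15 18 23 27 34 39 47 54; ≤5: 1 1 2 3 5 7 10 13 18 23 30 37 47 57 70 84; ≤6: 1 1 2 3 5 7 11 14 20 26 35 44 58 71 90 110; ≤7: 1 1 2 3 5 7 11 15 21 28 38 49 65 82 105 131; ≤8: 1 1 2 3 5 7 11 15 22 29 40 52 70 89 116 146; ≤9: 1 1 2 3 5 7 11 15 22 30 41 54 73 94 123 157; ≤10: 1 1 2 3 5 7 11 15 22 30 42 55 75 97 128 164; ≤11: 1 1 2 3 5 7 11 15 22 30 42 56 76 99 131 169; ≤12: 1 1 2 3 5 7 11 15 22 30 42 56 77 100 133 172; ≤13: 1 1 2 3 5 7 11 15 22 30 42 56 77 101 134 174; ≤14: 1 1 2 3 5 7 11 15 22 30 42 56 77 101 135 175. r_14(15) = 175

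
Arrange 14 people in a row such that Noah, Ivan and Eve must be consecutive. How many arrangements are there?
Treat the 3 as one block: (14-3+1)! × 3! = 479001600 × 6 = 2874009600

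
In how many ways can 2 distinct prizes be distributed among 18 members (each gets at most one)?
P(18,2) = 18!/(18-2)! = 306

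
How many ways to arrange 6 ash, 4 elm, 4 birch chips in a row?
14! / (6! × 4! × 4!) = 210210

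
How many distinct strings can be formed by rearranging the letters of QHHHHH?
6! / (5! × 1!) = 6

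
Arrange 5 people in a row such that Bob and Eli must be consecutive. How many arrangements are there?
Treat the 2 as one block: (5-2+1)! × 2! = 24 × 2 = 48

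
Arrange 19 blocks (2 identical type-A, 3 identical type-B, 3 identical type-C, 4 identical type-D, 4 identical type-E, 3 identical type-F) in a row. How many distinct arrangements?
19! / (2! × 3! × 3! × 4! × 4! × 3!) = 488864376000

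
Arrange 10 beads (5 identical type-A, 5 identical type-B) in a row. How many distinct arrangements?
10! / (5! × 5!) = 252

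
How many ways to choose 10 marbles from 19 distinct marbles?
C(19,10) = 19!/(10!×9!) = 92378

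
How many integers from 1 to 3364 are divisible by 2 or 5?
⌊3364/2⌋ + ⌊3364/5⌋ - ⌊3364/10⌋ = 1682 + 672 - 336 = 2018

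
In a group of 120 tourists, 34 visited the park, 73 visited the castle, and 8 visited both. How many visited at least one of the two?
|A∪B| = |A| + |B| - |A∩B| = 34 + 73 - 8 = 99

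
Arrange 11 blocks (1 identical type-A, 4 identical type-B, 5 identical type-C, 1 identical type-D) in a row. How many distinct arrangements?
11! / (1! × 4! × 5! × 1!) = 13860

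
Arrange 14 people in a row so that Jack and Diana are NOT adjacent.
Total - adjacent = 14! - (14-1)!×2 = 87178291200 - 12454041600 = 74724249600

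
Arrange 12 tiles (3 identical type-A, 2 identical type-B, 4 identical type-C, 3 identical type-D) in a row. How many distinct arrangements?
12! / (3! × 2! × 4! × 3!) = 277200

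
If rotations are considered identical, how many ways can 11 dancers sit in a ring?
Circular: fix one position, arrange the rest. (11-1)! = 3628800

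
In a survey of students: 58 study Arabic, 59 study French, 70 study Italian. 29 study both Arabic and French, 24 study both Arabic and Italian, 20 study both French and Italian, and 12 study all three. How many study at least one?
|A∪B∪C| = 58+59+70-29-24-20+12 = 126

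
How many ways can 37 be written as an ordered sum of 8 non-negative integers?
C(37+8-1, 8-1) = C(44, 7) = 38320568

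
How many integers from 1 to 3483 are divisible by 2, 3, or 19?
⌊3483/2⌋+⌊3483/3⌋+⌊3483/19⌋ - ⌊3483/6⌋-⌊3483/38⌋-⌊3483/57⌋ + ⌊3483/114⌋ = 1741+1161+183 - 580-91-61 + 30 = 2383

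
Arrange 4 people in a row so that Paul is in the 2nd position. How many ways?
Fix one position: (4-1)! = 6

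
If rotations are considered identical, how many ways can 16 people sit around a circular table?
Circular: fix one position, arrange the rest. (16-1)! = 1307674368000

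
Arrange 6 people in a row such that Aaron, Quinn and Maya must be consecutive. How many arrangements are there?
Treat the 3 as one block: (6-3+1)! × 3! = 24 × 6 = 144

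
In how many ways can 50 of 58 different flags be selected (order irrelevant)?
C(58,50) = 58!/(50!×8!) = 1916797311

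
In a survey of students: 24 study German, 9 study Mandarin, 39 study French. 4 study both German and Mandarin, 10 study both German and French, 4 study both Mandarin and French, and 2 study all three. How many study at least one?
|A∪B∪C| = 24+9+39-4-10-4+2 = 56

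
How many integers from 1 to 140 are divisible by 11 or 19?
⌊140/11⌋ + ⌊140/19⌋ - ⌊140/209⌋ = 12 + 7 - 0 = 19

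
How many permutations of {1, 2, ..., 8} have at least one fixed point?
Complement of the derangements. !8 = Σ_{j=0}^{8} (-1)^j·8!/j! = 40320 - 40320 + 20160 - 6720 + 1680 - 336 + 56 - 8 + 1 = 14833. 8! - !8 = 40320 - 14833 = 25487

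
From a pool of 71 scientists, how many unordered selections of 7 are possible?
C(71,7) = 71!/(7!×64!) = 1329890705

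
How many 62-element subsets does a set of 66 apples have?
C(66,62) = 66!/(62!×4!) = 720720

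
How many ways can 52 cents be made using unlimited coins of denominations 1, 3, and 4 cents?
Coefficient of x^52 in 1/(1-x^1) · 1/(1-x^3) · 1/(1-x^4). Case on j = number of 4-cent coins (j = 0..13); remainder r = 52 - 4j is made from {1,3} in ⌊r/3⌋+1 ways. r = 52, 48, 44, 40, 36, 32, 28, 24, 20, 16, 12, 8, 4, 0 → 18 + 17 + 15 + 14 + 13 + 11 + 10 + 9 + 7 + 6 + 5 + 3 + 2 + 1 = 131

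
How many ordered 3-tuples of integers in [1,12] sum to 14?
Coefficient of x^14 in (x + x² + ... + x^12)^3. By inclusion-exclusion on dice exceeding 12: Σ_j (-1)^j C(3,j)·C(14-1-12j, 2) = C(3,0)·C(13,2) = 1·78 = 78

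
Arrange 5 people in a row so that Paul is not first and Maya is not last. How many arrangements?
By inclusion-exclusion: 5! - 2×(5-1)! + (5-2)! = 120 - 48 + 6 = 78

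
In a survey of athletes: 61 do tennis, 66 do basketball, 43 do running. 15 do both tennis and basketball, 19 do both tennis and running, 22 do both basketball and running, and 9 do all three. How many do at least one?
|A∪B∪C| = 61+66+43-15-19-22+9 = 123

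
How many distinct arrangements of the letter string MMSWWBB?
7! / (2! × 2! × 1! × 2!) = 630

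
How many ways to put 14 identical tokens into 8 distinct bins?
C(14+8-1, 8-1) = C(21, 7) = 116280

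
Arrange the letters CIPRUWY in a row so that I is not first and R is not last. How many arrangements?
By inclusion-exclusion: 7! - 2×(7-1)! + (7-2)! = 5040 - 1440 + 120 = 3720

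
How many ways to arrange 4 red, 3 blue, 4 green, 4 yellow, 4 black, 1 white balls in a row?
20! / (4! × 3! × 4! × 4! × 4! × 1!) = 1222160940000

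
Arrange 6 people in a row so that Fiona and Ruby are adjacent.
Treat as block: (6-1)! × 2! = 120 × 2 = 240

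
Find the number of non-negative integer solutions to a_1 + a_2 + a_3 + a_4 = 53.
C(53+4-1, 4-1) = C(56, 3) = 27720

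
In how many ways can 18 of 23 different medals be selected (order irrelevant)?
C(23,18) = 23!/(18!×5!) = 33649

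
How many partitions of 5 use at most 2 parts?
By conjugation, equals partitions of 5 into parts ≤ 2. Let r_j(i) = number of partitions of i into parts ≤ j, for i = 0..5. r_1(i) = 1 for all i; r_j(i) = r_{j-1}(i) + r_j(i-j). Rows j = 2..2: ≤2: 1 1 2 2 3 3. r_2(5) = 3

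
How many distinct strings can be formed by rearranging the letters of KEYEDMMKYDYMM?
13! / (2! × 4! × 2! × 3! × 2!) = 5405400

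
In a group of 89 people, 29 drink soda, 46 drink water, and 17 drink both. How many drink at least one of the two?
|A∪B| = |A| + |B| - |A∩B| = 29 + 46 - 17 = 58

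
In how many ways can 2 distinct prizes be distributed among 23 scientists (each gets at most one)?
P(23,2) = 23!/(23-2)! = 506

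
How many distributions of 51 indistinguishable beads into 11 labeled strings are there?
C(51+11-1, 11-1) = C(61, 10) = 90177170226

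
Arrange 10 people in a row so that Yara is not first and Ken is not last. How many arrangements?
By inclusion-exclusion: 10! - 2×(10-1)! + (10-2)! = 3628800 - 725760 + 40320 = 2943360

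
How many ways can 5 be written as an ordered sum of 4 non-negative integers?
C(5+4-1, 4-1) = C(8, 3) = 56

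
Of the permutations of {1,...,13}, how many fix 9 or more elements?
Exactly j fixed points: C(13,j)·!(13-j); sum over j ≥ 9 (derangement numbers via !m = (m-1)·(!(m-1) + !(m-2)): !0..!4 = 1, 0, 1, 2, 9). Σ_{j=9}^{13} C(13,j)·!(13-j) = C(13,9)·!4 + C(13,10)·!3 + C(13,11)·!2 + C(13,12)·!1 + C(13,13)·!0 = 715·9 + 286·2 + 78·1 + 13·0 + 1·1 = 7086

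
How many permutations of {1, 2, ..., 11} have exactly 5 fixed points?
Choose the 5 fixed points C(11,5) = 462, derange the rest: !6 = Σ_{j=0}^{6} (-1)^j·6!/j! = 720 - 720 + 360 - 120 + 30 - 6 + 1 = 265. Product = 462 × 265 = 122430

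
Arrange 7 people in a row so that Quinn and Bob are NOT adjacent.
Total - adjacent = 7! - (7-1)!×2 = 5040 - 1440 = 3600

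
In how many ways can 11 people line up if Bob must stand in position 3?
Fix one position: (11-1)! = 3628800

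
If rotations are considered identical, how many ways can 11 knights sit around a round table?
Circular: fix one position, arrange the rest. (11-1)! = 3628800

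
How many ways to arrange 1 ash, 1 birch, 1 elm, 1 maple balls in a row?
4! / (1! × 1! × 1! × 1!) = 24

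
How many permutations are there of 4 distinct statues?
4! = 24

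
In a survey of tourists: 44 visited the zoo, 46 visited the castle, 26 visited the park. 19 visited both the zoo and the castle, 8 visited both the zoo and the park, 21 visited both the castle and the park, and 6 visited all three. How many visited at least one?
|A∪B∪C| = 44+46+26-19-8-21+6 = 74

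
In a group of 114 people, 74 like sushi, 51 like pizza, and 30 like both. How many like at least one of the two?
|A∪B| = |A| + |B| - |A∩B| = 74 + 51 - 30 = 95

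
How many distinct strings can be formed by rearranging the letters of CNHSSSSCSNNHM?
13! / (2! × 5! × 1! × 2! × 3!) = 2162160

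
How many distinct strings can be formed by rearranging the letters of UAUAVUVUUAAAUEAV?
16! / (6! × 6! × 3! × 1!) = 6726720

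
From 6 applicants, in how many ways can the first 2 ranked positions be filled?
P(6,2) = 6!/(6-2)! = 30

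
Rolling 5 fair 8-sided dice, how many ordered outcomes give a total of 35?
Coefficient of x^35 in (x + x² + ... + x^8)^5. By inclusion-exclusion on dice exceeding 8: Σ_j (-1)^j C(5,j)·C(35-1-8j, 4) = C(5,0)·C(34,4) - C(5,1)·C(26,4) + C(5,2)·C(18,4) - C(5,3)·C(10,4) = 1·46376 - 5·14950 + 10·3060 - 10·210 = 126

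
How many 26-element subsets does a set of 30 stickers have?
C(30,26) = 30!/(26!×4!) = 27405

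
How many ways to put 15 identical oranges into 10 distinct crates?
C(15+10-1, 10-1) = C(24, 9) = 1307504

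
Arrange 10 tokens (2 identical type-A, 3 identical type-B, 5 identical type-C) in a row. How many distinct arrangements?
10! / (2! × 3! × 5!) = 2520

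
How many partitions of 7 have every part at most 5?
Let r_j(i) = number of partitions of i into parts ≤ j, for i = 0..7. r_1(i) = 1 for all i; r_j(i) = r_{j-1}(i) + r_j(i-j). Rows j = 2..5: ≤2: 1 1 2 2 3 3 4 4; ≤3: 1 1 2 3 4 5 7 8; ≤4: 1 1 2 3 5 6 9 11; ≤5: 1 1 2 3 5 7 10 13. r_5(7) = 13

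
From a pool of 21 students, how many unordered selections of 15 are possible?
C(21,15) = 21!/(15!×6!) = 54264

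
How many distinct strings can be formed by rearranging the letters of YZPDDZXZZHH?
11! / (4! × 2! × 1! × 2! × 1! × 1!) = 415800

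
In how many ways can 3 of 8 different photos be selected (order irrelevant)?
C(8,3) = 8!/(3!×5!) = 56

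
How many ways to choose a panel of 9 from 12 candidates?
C(12,9) = 12!/(9!×3!) = 220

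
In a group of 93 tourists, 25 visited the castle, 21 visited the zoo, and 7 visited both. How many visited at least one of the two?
|A∪B| = |A| + |B| - |A∩B| = 25 + 21 - 7 = 39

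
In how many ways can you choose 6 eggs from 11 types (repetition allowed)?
C(6+11-1, 11-1) = C(16, 10) = 8008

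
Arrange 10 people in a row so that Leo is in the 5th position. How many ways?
Fix one position: (10-1)! = 362880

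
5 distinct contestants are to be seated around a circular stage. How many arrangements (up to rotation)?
Circular: fix one position, arrange the rest. (5-1)! = 24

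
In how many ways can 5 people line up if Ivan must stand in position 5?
Fix one position: (5-1)! = 24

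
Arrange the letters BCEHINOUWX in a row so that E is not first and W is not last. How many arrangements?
By inclusion-exclusion: 10! - 2×(10-1)! + (10-2)! = 3628800 - 725760 + 40320 = 2943360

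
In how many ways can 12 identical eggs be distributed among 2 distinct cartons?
C(12+2-1, 2-1) = C(13, 1) = 13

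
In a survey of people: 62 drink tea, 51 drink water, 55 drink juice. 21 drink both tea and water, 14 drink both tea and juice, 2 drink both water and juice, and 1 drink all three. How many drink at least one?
|A∪B∪C| = 62+51+55-21-14-2+1 = 132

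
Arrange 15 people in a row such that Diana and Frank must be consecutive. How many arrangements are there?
Treat the 2 as one block: (15-2+1)! × 2! = 87178291200 × 2 = 174356582400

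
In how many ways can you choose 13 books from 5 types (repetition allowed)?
C(13+5-1, 5-1) = C(17, 4) = 2380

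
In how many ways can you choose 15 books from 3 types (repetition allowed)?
C(15+3-1, 3-1) = C(17, 2) = 136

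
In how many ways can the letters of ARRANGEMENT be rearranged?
11! / (2! × 2! × 2! × 1! × 2! × 1! × 1!) = 2494800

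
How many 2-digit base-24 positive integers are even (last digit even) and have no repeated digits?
Last∈{0,2,4,6,8,10,12,14,16,18,20,22}. Last=0: 23. Last nonzero: 11×22×P(22,0) = 242. Total = 265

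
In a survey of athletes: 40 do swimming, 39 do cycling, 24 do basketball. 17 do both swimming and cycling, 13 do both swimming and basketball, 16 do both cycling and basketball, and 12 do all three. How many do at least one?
|A∪B∪C| = 40+39+24-17-13-16+12 = 69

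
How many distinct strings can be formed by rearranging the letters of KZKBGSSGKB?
10! / (1! × 2! × 3! × 2! × 2!) = 75600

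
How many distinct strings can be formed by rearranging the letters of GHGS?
4! / (1! × 2! × 1!) = 12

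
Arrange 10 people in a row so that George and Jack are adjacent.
Treat as block: (10-1)! × 2! = 362880 × 2 = 725760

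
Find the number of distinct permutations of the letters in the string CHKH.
4! / (1! × 2! × 1!) = 12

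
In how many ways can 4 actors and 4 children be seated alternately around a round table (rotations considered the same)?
Fix one of the actors: (4-1)! ways for the remaining actors, × 4! ways for the children = 6 × 24 = 144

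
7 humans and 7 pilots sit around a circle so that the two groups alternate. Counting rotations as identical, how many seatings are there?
Fix one of the humans: (7-1)! ways for the remaining humans, × 7! ways for the pilots = 720 × 5040 = 3628800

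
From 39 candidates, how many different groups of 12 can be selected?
C(39,12) = 39!/(12!×27!) = 3910797436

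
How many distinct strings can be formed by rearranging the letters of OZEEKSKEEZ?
10! / (1! × 1! × 2! × 2! × 4!) = 37800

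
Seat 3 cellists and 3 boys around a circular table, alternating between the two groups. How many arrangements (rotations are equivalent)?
Fix one of the cellists: (3-1)! ways for the remaining cellists, × 3! ways for the boys = 2 × 6 = 12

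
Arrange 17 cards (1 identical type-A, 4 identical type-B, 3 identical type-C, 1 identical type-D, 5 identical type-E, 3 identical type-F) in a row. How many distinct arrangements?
17! / (1! × 4! × 3! × 1! × 5! × 3!) = 3430627200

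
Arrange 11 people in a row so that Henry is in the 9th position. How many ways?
Fix one position: (11-1)! = 3628800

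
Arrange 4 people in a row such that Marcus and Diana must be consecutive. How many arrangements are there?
Treat the 2 as one block: (4-2+1)! × 2! = 6 × 2 = 12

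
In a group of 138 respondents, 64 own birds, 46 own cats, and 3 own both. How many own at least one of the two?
|A∪B| = |A| + |B| - |A∩B| = 64 + 46 - 3 = 107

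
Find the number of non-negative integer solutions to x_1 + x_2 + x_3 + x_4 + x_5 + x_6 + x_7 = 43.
C(43+7-1, 7-1) = C(49, 6) = 13983816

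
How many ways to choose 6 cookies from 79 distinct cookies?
C(79,6) = 79!/(6!×73!) = 277962685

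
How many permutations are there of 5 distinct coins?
5! = 120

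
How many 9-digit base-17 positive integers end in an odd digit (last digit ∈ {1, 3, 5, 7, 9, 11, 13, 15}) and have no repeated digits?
Last∈{1,3,5,7,9,11,13,15}. Last=0: 0. Last nonzero: 8×15×P(15,7) = 3891888000. Total = 3891888000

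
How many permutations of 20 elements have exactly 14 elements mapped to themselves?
Choose the 14 fixed points C(20,14) = 38760, derange the rest: !6 = Σ_{j=0}^{6} (-1)^j·6!/j! = 720 - 720 + 360 - 120 + 30 - 6 + 1 = 265. Product = 38760 × 265 = 10271400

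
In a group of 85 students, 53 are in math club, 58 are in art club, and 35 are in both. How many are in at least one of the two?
|A∪B| = |A| + |B| - |A∩B| = 53 + 58 - 35 = 76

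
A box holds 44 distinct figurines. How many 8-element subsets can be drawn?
C(44,8) = 44!/(8!×36!) = 177232627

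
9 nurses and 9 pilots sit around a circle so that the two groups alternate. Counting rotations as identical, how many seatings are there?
Fix one of the nurses: (9-1)! ways for the remaining nurses, × 9! ways for the pilots = 40320 × 362880 = 14631321600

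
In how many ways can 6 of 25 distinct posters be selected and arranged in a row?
P(25,6) = 25!/(25-6)! = 127512000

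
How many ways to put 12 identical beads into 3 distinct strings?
C(12+3-1, 3-1) = C(14, 2) = 91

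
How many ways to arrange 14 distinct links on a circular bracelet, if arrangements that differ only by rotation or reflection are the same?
(14-1)!/2 = 6227020800/2 = 3113510400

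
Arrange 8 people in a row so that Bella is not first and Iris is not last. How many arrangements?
By inclusion-exclusion: 8! - 2×(8-1)! + (8-2)! = 40320 - 10080 + 720 = 30960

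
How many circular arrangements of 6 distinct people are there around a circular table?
Circular: fix one position, arrange the rest. (6-1)! = 120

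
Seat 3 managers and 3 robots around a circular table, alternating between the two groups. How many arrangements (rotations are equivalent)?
Fix one of the managers: (3-1)! ways for the remaining managers, × 3! ways for the robots = 2 × 6 = 12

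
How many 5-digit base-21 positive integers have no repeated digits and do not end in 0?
Last digit: 20 nonzero choices. First digit: 19 (nonzero, ≠last). Middle 3: P(19,3) = 5814. Total = 2209320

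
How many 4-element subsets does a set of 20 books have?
C(20,4) = 20!/(4!×16!) = 4845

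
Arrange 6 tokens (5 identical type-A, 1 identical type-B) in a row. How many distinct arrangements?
6! / (5! × 1!) = 6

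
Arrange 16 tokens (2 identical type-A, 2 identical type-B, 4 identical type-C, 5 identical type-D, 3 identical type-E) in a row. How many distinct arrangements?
16! / (2! × 2! × 4! × 5! × 3!) = 302702400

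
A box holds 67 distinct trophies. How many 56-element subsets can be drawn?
C(67,56) = 67!/(56!×11!) = 1285063345176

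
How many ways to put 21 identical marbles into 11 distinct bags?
C(21+11-1, 11-1) = C(31, 10) = 44352165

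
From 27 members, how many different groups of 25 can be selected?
C(27,25) = 27!/(25!×2!) = 351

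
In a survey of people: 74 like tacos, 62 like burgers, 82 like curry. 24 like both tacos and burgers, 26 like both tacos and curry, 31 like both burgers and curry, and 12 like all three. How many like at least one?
|A∪B∪C| = 74+62+82-24-26-31+12 = 149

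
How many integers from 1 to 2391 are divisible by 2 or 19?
⌊2391/2⌋ + ⌊2391/19⌋ - ⌊2391/38⌋ = 1195 + 125 - 62 = 1258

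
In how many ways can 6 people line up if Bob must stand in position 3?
Fix one position: (6-1)! = 120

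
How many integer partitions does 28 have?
Pentagonal recurrence p(n) = p(n-1) + p(n-2) - p(n-5) - p(n-7) + p(n-12) + p(n-15) - ... gives p(0..27) = 1, 1, 2, 3, 5, 7, 11, 15, 22, 30, 42, 56, 77, 101, 135, 176, 231, 297, 385, 490, 627, 792, 1002, 1255, 1575, 1958, 2436, 3010. p(28) = p(27) + p(26) - p(23) - p(21) + p(16) + p(13) - p(6) - p(2) = 3010 + 2436 - 1255 - 792 + 231 + 101 - 11 - 2 = 3718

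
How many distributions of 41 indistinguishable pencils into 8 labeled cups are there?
C(41+8-1, 8-1) = C(48, 7) = 73629072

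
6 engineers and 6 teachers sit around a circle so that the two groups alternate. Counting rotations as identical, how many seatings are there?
Fix one of the engineers: (6-1)! ways for the remaining engineers, × 6! ways for the teachers = 120 × 720 = 86400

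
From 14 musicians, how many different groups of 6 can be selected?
C(14,6) = 14!/(6!×8!) = 3003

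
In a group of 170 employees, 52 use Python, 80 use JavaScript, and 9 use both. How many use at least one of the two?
|A∪B| = |A| + |B| - |A∩B| = 52 + 80 - 9 = 123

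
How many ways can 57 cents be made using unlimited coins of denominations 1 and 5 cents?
Coefficient of x^57 in 1/(1-x^1) · 1/(1-x^5). Use j coins of 5 for j = 0..⌊57/5⌋ = 11, the rest in 1s: 11 + 1 = 12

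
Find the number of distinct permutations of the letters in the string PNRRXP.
6! / (1! × 1! × 2! × 2!) = 180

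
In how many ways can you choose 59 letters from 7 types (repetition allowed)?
C(59+7-1, 7-1) = C(65, 6) = 82598880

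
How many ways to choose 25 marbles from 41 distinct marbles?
C(41,25) = 41!/(25!×16!) = 103077446706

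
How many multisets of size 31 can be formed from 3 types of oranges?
C(31+3-1, 3-1) = C(33, 2) = 528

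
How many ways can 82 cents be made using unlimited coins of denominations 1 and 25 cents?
Coefficient of x^82 in 1/(1-x^1) · 1/(1-x^25). Use j coins of 25 for j = 0..⌊82/25⌋ = 3, the rest in 1s: 3 + 1 = 4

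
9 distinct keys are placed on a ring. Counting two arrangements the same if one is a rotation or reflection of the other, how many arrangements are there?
(9-1)!/2 = 40320/2 = 20160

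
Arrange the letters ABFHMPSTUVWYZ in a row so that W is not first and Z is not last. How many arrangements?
By inclusion-exclusion: 13! - 2×(13-1)! + (13-2)! = 6227020800 - 958003200 + 39916800 = 5308934400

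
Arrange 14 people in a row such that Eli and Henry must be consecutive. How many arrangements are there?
Treat the 2 as one block: (14-2+1)! × 2! = 6227020800 × 2 = 12454041600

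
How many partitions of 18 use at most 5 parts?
By conjugation, equals partitions of 18 into parts ≤ 5. Let r_j(i) = number of partitions of i into parts ≤ j, for i = 0..18. r_1(i) = 1 for all i; r_j(i) = r_{j-1}(i) + r_j(i-j). Rows j = 2..5: ≤2: 1 1 2 2 3 3 4 4 5 5 6 6 7 7 8 8 9 9 10; ≤3: 1 1 2 3 4 5 7 8 10 12 14 16 19 21 24 27 30 33 37; ≤4: 1 1 2 3 5 6 9 11 15 18 23 27 34 39 47 54 64 72 84; ≤5: 1 1 2 3 5 7 10 13 18 23 30 37 47 57 70 84 101 119 141. r_5(18) = 141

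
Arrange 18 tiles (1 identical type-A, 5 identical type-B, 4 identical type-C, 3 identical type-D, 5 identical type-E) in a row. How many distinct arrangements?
18! / (1! × 5! × 4! × 3! × 5!) = 3087564480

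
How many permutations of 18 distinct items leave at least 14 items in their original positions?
Exactly j fixed points: C(18,j)·!(18-j); sum over j ≥ 14 (derangement numbers via !m = (m-1)·(!(m-1) + !(m-2)): !0..!4 = 1, 0, 1, 2, 9). Σ_{j=14}^{18} C(18,j)·!(18-j) = C(18,14)·!4 + C(18,15)·!3 + C(18,16)·!2 + C(18,17)·!1 + C(18,18)·!0 = 3060·9 + 816·2 + 153·1 + 18·0 + 1·1 = 29326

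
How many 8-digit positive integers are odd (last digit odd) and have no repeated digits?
Last∈{1,3,5,7,9}. Last=0: 0. Last nonzero: 5×8×P(8,6) = 806400. Total = 806400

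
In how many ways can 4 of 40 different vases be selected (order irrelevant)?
C(40,4) = 40!/(4!×36!) = 91390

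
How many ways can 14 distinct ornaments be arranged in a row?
14! = 87178291200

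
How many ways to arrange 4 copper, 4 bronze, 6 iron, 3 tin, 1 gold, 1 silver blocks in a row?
19! / (4! × 4! × 6! × 3! × 1! × 1!) = 48886437600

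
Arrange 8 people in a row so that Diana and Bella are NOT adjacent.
Total - adjacent = 8! - (8-1)!×2 = 40320 - 10080 = 30240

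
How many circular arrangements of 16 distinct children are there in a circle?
Circular: fix one position, arrange the rest. (16-1)! = 1307674368000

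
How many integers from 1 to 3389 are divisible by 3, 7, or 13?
⌊3389/3⌋+⌊3389/7⌋+⌊3389/13⌋ - ⌊3389/21⌋-⌊3389/39⌋-⌊3389/91⌋ + ⌊3389/273⌋ = 1129+484+260 - 161-86-37 + 12 = 1601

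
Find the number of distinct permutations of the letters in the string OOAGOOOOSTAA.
12! / (1! × 1! × 3! × 1! × 6!) = 110880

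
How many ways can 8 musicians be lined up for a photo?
8! = 40320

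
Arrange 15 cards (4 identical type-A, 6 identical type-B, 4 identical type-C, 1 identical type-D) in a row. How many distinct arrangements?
15! / (4! × 6! × 4! × 1!) = 3153150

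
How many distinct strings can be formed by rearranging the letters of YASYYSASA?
9! / (3! × 3! × 3!) = 1680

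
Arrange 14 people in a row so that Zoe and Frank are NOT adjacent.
Total - adjacent = 14! - (14-1)!×2 = 87178291200 - 12454041600 = 74724249600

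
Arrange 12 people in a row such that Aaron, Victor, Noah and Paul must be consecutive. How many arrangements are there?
Treat the 4 as one block: (12-4+1)! × 4! = 362880 × 24 = 8709120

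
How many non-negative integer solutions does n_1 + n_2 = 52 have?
C(52+2-1, 2-1) = C(53, 1) = 53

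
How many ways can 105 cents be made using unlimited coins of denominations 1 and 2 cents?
Coefficient of x^105 in 1/(1-x^1) · 1/(1-x^2). Use j coins of 2 for j = 0..⌊105/2⌋ = 52, the rest in 1s: 52 + 1 = 53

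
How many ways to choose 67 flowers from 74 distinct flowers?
C(74,67) = 74!/(67!×7!) = 1799579064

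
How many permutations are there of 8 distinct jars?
8! = 40320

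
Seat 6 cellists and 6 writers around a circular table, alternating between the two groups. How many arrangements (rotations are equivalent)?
Fix one of the cellists: (6-1)! ways for the remaining cellists, × 6! ways for the writers = 120 × 720 = 86400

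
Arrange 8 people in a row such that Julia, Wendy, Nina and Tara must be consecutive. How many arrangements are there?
Treat the 4 as one block: (8-4+1)! × 4! = 120 × 24 = 2880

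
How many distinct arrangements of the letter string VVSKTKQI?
8! / (1! × 1! × 2! × 1! × 1! × 2!) = 10080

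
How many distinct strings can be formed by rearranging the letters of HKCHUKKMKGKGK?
13! / (1! × 6! × 2! × 1! × 2! × 1!) = 2162160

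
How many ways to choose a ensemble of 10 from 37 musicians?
C(37,10) = 37!/(10!×27!) = 348330136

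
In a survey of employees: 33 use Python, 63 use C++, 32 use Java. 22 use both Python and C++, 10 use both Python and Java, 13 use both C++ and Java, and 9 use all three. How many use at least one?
|A∪B∪C| = 33+63+32-22-10-13+9 = 92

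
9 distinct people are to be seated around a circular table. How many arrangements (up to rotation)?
Circular: fix one position, arrange the rest. (9-1)! = 40320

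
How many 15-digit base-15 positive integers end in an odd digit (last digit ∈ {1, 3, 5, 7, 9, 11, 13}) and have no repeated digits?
Last∈{1,3,5,7,9,11,13}. Last=0: 0. Last nonzero: 7×13×P(13,13) = 566658892800. Total = 566658892800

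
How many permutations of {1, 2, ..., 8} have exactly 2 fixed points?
Choose the 2 fixed points C(8,2) = 28, derange the rest: !6 = Σ_{j=0}^{6} (-1)^j·6!/j! = 720 - 720 + 360 - 120 + 30 - 6 + 1 = 265. Product = 28 × 265 = 7420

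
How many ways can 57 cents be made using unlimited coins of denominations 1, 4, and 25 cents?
Coefficient of x^57 in 1/(1-x^1) · 1/(1-x^4) · 1/(1-x^25). Case on j = number of 25-cent coins (j = 0..2); remainder r = 57 - 25j is made from {1,4} in ⌊r/4⌋+1 ways. r = 57, 32, 7 → 15 + 9 + 2 = 26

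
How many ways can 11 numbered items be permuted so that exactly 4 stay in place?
Choose the 4 fixed points C(11,4) = 330, derange the rest: !7 = Σ_{j=0}^{7} (-1)^j·7!/j! = 5040 - 5040 + 2520 - 840 + 210 - 42 + 7 - 1 = 1854. Product = 330 × 1854 = 611820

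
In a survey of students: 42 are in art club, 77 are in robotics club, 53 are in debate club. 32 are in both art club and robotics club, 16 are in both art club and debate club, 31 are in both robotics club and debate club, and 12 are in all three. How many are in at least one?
|A∪B∪C| = 42+77+53-32-16-31+12 = 105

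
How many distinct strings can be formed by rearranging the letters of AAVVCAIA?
8! / (2! × 4! × 1! × 1!) = 840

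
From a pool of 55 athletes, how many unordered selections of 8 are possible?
C(55,8) = 55!/(8!×47!) = 1217566350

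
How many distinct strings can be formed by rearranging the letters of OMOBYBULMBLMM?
13! / (1! × 1! × 4! × 3! × 2! × 2!) = 10810800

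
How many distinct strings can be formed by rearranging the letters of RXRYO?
5! / (1! × 1! × 1! × 2!) = 60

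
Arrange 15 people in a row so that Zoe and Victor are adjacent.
Treat as block: (15-1)! × 2! = 87178291200 × 2 = 174356582400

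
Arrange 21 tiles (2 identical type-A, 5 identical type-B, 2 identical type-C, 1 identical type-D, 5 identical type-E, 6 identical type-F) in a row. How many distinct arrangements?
21! / (2! × 5! × 2! × 1! × 5! × 6!) = 1231938227520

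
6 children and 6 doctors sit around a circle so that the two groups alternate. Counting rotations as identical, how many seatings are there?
Fix one of the children: (6-1)! ways for the remaining children, × 6! ways for the doctors = 120 × 720 = 86400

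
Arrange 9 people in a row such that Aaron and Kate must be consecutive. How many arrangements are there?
Treat the 2 as one block: (9-2+1)! × 2! = 40320 × 2 = 80640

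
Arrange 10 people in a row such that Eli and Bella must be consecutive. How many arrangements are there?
Treat the 2 as one block: (10-2+1)! × 2! = 362880 × 2 = 725760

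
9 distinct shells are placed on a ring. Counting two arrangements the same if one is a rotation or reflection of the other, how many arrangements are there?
(9-1)!/2 = 40320/2 = 20160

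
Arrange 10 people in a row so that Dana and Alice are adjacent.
Treat as block: (10-1)! × 2! = 362880 × 2 = 725760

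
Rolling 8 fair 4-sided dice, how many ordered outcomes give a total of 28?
Coefficient of x^28 in (x + x² + ... + x^4)^8. By inclusion-exclusion on dice exceeding 4: Σ_j (-1)^j C(8,j)·C(28-1-4j, 7) = C(8,0)·C(27,7) - C(8,1)·C(23,7) + C(8,2)·C(19,7) - C(8,3)·C(15,7) + C(8,4)·C(11,7) - C(8,5)·C(7,7) = 1·888030 - 8·245157 + 28·50388 - 56·6435 + 70·330 - 56·1 = 322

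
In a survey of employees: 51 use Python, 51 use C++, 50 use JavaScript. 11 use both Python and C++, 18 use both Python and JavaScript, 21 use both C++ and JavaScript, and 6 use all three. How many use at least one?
|A∪B∪C| = 51+51+50-11-18-21+6 = 108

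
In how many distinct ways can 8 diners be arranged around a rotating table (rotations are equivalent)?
Circular: fix one position, arrange the rest. (8-1)! = 5040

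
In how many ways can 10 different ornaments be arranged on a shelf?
10! = 3628800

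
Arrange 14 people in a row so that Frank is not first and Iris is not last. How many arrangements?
By inclusion-exclusion: 14! - 2×(14-1)! + (14-2)! = 87178291200 - 12454041600 + 479001600 = 75203251200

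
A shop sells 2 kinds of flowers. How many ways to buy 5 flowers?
C(5+2-1, 2-1) = C(6, 1) = 6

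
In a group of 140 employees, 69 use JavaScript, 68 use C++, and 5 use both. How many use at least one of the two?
|A∪B| = |A| + |B| - |A∩B| = 69 + 68 - 5 = 132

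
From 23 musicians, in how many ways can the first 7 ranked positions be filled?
P(23,7) = 23!/(23-7)! = 1235591280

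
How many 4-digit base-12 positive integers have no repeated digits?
First digit: 11 choices (nonzero). Then descending: 11 × 11 × 10 × 9 = 10890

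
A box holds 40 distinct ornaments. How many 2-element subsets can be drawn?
C(40,2) = 40!/(2!×38!) = 780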